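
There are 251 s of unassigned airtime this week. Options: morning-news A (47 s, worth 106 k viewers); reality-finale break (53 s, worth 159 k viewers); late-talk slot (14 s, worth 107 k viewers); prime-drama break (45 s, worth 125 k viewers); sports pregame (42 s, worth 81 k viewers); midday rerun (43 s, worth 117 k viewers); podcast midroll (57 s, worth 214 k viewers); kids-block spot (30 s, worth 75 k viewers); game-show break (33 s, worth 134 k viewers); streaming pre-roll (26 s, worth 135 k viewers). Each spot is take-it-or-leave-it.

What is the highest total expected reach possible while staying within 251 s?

907

The ratio heuristic lands on reality-finale break + late-talk slot + prime-drama break + podcast midroll + game-show break + streaming pre-roll (874) but leaves 23 s idle.
The 53 s tied up in reality-finale break is better spent on midday rerun + kids-block spot — total rises to 907 (248 s).
No other feasible combination exceeds 907.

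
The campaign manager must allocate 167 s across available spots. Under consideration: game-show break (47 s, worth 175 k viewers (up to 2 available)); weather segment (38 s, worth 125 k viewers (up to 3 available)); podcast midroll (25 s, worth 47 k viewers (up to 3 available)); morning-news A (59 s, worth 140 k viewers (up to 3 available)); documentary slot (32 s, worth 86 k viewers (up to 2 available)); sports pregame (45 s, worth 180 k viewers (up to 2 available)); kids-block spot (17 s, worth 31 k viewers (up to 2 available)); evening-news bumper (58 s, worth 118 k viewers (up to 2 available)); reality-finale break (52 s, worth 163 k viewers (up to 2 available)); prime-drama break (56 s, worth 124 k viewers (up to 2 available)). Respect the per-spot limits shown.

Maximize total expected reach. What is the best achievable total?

610

Filling by ratio: game-show break + podcast midroll + 2×sports pregame for 582, with 5 s left unused.
Replace game-show break and podcast midroll with 2×weather segment: the trade gains 28 net, giving 610 at 166 s.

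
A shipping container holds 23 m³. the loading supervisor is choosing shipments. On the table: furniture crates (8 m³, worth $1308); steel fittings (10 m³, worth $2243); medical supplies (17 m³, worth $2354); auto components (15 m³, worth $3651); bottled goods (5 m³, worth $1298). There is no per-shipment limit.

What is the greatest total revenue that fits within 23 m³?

5202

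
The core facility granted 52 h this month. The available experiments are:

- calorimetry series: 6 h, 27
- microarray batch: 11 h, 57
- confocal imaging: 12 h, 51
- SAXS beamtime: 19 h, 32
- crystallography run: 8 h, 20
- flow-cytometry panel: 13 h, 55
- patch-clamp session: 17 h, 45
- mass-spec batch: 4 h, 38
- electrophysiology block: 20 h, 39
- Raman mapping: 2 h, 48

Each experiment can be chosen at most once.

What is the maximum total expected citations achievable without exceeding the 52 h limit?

276

Density check — Raman mapping 24.00, mass-spec batch 9.50, microarray batch 5.18, calorimetry series 4.50 are the best per h.
The ratio ordering already packs tightly: calorimetry series + microarray batch + confocal imaging + flow-cytometry panel + mass-spec batch + Raman mapping, 48 h, 276.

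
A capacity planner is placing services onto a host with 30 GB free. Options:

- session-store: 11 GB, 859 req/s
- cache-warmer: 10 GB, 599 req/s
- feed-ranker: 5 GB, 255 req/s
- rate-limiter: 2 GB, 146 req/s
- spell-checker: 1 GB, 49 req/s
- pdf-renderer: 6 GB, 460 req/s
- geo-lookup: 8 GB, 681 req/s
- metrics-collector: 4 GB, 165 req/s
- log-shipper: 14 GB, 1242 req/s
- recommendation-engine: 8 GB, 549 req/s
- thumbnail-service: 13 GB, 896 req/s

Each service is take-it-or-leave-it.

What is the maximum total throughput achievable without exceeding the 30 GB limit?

Taking rate-limiter + pdf-renderer + geo-lookup + log-shipper: 30 GB used, 2529 in throughput.

2529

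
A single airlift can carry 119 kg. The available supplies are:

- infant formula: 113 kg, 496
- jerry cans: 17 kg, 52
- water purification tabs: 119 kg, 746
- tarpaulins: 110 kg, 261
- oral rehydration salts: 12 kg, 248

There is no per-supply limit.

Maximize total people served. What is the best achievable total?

By people served per kg: oral rehydration salts 20.67, water purification tabs 6.27, infant formula 4.39 lead.
The ratio ordering already packs tightly: 9×oral rehydration salts, 108 kg, 2232.
The spare 11 kg is too small for any remaining supply, and no exchange beats 2232.

2232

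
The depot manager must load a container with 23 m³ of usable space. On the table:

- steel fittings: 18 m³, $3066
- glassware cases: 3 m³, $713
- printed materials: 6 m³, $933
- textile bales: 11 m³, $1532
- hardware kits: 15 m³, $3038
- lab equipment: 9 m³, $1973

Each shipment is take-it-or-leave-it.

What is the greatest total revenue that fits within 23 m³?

4218

By revenue per m³: glassware cases 237.67, lab equipment 219.22, hardware kits 202.53, steel fittings 170.33 lead.
A density-first pass picks glassware cases + printed materials + lab equipment — 3619 at 18 m³.
Dropping printed materials frees 6 m³; slotting in textile bales (11 m³) lifts the total to 4218 at 23 m³.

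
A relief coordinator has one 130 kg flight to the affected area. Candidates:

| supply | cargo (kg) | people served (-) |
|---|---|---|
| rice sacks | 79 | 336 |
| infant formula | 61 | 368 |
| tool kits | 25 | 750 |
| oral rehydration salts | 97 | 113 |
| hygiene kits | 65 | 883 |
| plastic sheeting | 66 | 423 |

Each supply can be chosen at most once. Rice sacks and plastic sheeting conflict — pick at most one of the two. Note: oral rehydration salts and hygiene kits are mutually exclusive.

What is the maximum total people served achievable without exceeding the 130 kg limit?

1633

Ranking by ratio (people served/kg): tool kits 30.00, hygiene kits 13.58, plastic sheeting 6.41, infant formula 6.03.
Best packing: tool kits + hygiene kits — 90 kg, 1633 total.
No other feasible combination exceeds 1633.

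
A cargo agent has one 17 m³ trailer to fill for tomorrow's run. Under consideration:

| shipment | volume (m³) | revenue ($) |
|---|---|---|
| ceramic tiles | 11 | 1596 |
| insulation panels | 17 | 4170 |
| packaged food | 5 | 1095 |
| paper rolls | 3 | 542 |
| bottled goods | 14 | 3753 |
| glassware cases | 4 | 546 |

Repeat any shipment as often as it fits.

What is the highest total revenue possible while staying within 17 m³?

4295

By revenue per m³: bottled goods 268.07, insulation panels 245.29, packaged food 219.00 lead.
The ratio ordering already packs tightly: paper rolls + bottled goods, 17 m³, 4295.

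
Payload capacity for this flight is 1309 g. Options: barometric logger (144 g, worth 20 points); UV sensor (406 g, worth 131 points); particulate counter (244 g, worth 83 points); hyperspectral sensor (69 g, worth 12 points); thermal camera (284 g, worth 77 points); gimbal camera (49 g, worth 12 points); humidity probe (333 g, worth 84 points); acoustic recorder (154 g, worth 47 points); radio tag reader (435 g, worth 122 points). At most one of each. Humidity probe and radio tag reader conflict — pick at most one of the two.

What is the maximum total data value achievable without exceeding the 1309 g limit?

395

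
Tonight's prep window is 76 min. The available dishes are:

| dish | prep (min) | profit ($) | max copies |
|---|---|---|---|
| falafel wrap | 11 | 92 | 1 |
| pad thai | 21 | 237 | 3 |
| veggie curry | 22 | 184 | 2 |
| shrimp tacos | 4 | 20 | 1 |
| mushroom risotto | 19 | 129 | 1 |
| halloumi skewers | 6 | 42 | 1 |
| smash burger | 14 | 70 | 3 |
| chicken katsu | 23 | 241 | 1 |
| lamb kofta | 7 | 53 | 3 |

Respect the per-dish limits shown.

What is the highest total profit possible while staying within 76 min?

Taking the top-ratio dishes first gives falafel wrap + 3×pad thai for 803 (74 min).
The 21 min tied up in pad thai is better spent on chicken katsu — total rises to 807 (76 min).
That's the maximum — no swap from here does better than 807.

807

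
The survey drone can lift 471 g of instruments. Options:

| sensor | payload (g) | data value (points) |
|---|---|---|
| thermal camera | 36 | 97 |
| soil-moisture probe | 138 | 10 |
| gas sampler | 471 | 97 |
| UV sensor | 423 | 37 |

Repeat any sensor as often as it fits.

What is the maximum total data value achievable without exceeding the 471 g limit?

Ranking by ratio (data value/g): thermal camera 2.69, gas sampler 0.21, UV sensor 0.09, soil-moisture probe 0.07.
Best packing: 13×thermal camera — 468 g, 1261 total.
No other feasible combination exceeds 1261.

1261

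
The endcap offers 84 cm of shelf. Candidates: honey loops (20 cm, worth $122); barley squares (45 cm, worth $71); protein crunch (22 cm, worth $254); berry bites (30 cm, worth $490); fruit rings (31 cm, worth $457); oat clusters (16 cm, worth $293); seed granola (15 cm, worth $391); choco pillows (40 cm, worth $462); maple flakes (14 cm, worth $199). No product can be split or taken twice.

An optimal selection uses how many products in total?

4

Optimal total is 1428.
One optimal bundle: protein crunch + berry bites + oat clusters + seed granola (83 cm).
Every optimal selection uses 4 products.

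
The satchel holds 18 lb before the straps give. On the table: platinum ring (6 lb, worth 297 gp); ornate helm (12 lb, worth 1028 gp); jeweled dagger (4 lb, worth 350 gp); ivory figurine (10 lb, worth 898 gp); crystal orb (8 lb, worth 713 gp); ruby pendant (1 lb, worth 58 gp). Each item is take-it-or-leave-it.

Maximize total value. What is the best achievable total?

1611

Ivory figurine + crystal orb uses 18 of the 18 lb and totals 1611.
Next best is ornate helm + jeweled dagger + ruby pendant at 1436 (17 lb) — short by 175.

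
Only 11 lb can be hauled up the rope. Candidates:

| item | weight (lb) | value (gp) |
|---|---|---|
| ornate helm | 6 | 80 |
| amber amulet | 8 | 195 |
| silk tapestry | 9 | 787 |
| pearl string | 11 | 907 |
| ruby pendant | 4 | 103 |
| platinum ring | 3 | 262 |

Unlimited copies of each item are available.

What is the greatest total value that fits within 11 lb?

907

Ranking by ratio (value/lb): silk tapestry 87.44, platinum ring 87.33, pearl string 82.45, ruby pendant 25.75.
The ratio heuristic lands on silk tapestry (787) but leaves 2 lb idle.
The 9 lb tied up in silk tapestry is better spent on pearl string — total rises to 907 (11 lb).
Every other selection either busts 11 lb or fails to beat 907.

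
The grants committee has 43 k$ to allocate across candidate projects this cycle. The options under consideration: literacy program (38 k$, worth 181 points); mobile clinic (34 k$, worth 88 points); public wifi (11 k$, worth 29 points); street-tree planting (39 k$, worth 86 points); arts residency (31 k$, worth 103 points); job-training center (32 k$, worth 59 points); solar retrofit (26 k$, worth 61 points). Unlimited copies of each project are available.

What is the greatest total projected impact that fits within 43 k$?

181

Ranking by ratio (projected impact/k$): literacy program 4.76, arts residency 3.32, public wifi 2.64, mobile clinic 2.59.
Literacy program uses 38 of the 43 k$ and totals 181.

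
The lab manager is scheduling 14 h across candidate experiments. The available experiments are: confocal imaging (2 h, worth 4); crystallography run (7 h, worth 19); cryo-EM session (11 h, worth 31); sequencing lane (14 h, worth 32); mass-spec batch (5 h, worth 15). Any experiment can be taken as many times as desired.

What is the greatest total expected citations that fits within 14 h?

38

The ratio ordering already packs tightly: 2×confocal imaging + 2×mass-spec batch, 14 h, 38.
That's the maximum — no swap from here does better than 38.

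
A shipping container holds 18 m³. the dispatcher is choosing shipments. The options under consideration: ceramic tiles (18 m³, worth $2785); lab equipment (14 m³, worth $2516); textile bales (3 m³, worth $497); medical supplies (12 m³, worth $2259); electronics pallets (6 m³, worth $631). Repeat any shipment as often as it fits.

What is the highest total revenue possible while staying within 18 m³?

3253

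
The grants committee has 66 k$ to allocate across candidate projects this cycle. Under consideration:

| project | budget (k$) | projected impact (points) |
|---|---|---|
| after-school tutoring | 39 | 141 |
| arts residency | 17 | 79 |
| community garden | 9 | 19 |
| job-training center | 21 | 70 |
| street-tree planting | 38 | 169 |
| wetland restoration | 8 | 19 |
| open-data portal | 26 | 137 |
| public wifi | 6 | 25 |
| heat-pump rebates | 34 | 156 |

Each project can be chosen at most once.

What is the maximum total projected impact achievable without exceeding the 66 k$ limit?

By projected impact per k$: open-data portal 5.27, arts residency 4.65, heat-pump rebates 4.59, street-tree planting 4.45 lead.
A density-first pass picks arts residency + community garden + wetland restoration + open-data portal + public wifi — 279 at 66 k$.
The 34 k$ tied up in arts residency and community garden and wetland restoration is better spent on heat-pump rebates — total rises to 318 (66 k$).

318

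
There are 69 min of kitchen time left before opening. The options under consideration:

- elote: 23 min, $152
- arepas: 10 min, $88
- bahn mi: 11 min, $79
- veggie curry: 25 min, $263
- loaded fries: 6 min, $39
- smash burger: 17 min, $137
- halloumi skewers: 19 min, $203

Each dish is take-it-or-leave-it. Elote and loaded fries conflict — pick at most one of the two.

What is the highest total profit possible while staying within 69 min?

By profit per min: halloumi skewers 10.68, veggie curry 10.52, arepas 8.80, smash burger 8.06 lead.
The ratio heuristic lands on arepas + bahn mi + veggie curry + halloumi skewers (633) but leaves 4 min idle.
The 21 min tied up in arepas and bahn mi is better spent on loaded fries + smash burger — total rises to 642 (67 min).
No other feasible combination exceeds 642.

642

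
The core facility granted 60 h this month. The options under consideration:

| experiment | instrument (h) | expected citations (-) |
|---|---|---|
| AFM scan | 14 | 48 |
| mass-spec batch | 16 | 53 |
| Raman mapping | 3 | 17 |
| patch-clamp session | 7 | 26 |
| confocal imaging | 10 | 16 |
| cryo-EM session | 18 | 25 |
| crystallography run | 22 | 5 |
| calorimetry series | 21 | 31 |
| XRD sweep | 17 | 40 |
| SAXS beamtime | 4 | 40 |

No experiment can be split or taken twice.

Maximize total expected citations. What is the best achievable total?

Ranking by ratio (expected citations/h): SAXS beamtime 10.00, Raman mapping 5.67, patch-clamp session 3.71, AFM scan 3.43.
Taking the top-ratio experiments first gives AFM scan + mass-spec batch + Raman mapping + patch-clamp session + confocal imaging + SAXS beamtime for 200 (54 h).
Replace Raman mapping and confocal imaging with XRD sweep: the trade gains 7 net, giving 207 at 58 h.
The closest alternative, AFM scan + mass-spec batch + Raman mapping + patch-clamp session + confocal imaging + SAXS beamtime, reaches only 200.

207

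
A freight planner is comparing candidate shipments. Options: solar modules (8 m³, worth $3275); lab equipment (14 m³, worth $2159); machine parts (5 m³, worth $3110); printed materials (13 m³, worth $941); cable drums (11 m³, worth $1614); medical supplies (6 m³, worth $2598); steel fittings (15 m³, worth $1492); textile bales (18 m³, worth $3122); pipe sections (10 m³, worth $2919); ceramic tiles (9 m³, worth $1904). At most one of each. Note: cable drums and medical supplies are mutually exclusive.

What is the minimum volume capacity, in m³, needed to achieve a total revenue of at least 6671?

19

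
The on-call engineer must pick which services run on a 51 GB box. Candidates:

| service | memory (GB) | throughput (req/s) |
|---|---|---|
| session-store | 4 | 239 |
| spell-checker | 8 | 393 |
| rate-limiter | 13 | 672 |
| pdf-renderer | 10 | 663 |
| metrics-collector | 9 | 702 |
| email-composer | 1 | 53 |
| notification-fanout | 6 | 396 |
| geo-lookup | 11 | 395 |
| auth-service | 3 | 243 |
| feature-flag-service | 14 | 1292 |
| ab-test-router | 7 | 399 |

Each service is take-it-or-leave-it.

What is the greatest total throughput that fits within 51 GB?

3748

The ratio heuristic lands on session-store + pdf-renderer + metrics-collector + email-composer + notification-fanout + auth-service + feature-flag-service (3588) but leaves 4 GB idle.
Replace session-store with ab-test-router: the trade gains 160 net, giving 3748 at 50 GB.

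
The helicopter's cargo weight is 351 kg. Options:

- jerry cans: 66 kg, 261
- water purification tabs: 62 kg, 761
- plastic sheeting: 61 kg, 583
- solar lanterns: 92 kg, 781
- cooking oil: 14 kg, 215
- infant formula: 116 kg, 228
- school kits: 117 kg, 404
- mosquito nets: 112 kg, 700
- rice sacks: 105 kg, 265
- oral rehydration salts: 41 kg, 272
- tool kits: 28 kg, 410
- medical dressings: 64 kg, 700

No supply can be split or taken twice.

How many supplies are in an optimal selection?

6

Best achievable people served is 3507.
water purification tabs + plastic sheeting + solar lanterns + oral rehydration salts + tool kits + medical dressings hits 3507 at 348 kg.
Every optimal selection uses 6 supplies.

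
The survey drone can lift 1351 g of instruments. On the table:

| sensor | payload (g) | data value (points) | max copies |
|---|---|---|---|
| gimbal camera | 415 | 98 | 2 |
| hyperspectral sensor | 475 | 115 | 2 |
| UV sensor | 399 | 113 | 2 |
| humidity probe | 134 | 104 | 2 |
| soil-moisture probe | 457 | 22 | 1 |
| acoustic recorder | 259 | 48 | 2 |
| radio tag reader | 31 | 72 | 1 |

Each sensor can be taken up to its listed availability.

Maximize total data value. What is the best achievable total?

By data value per g: radio tag reader 2.32, humidity probe 0.78, UV sensor 0.28, hyperspectral sensor 0.24 lead.
Taking the top-ratio sensors first gives 2×UV sensor + 2×humidity probe + radio tag reader for 506 (1097 g).
Replace 2×UV sensor with 2×hyperspectral sensor: the trade gains 4 net, giving 510 at 1249 g.

510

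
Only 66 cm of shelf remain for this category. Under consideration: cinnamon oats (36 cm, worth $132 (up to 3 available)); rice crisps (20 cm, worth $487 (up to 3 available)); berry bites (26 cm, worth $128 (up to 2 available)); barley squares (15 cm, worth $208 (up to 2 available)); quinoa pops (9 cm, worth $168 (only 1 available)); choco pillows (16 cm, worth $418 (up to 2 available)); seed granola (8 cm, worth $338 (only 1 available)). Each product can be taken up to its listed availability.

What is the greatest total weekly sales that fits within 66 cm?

Greedy by ratio would take rice crisps + 2×choco pillows + seed granola: 60 cm used, total 1661.
Replace choco pillows with rice crisps: the trade gains 69 net, giving 1730 at 64 cm.
Nothing else within 66 cm beats 1730.

1730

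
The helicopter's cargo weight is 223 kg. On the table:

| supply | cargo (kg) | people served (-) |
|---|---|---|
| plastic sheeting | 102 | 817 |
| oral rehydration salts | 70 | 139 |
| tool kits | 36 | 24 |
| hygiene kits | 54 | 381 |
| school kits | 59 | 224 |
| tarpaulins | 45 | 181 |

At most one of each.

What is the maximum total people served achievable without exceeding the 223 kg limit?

1422

Density check — plastic sheeting 8.01, hygiene kits 7.06, tarpaulins 4.02 are the best per kg.
A density-first pass picks plastic sheeting + hygiene kits + tarpaulins — 1379 at 201 kg.
Replace tarpaulins with school kits: the trade gains 43 net, giving 1422 at 215 kg.
The closest alternative, plastic sheeting + hygiene kits + tarpaulins, reaches only 1379.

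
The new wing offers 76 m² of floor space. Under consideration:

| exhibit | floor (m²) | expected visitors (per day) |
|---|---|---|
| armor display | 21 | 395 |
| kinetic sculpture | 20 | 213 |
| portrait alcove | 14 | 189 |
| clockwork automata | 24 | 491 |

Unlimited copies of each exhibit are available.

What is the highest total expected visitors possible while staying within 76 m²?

The ratio ordering already packs tightly: 3×clockwork automata, 72 m², 1473.
Nothing else within 76 m² beats 1473.

1473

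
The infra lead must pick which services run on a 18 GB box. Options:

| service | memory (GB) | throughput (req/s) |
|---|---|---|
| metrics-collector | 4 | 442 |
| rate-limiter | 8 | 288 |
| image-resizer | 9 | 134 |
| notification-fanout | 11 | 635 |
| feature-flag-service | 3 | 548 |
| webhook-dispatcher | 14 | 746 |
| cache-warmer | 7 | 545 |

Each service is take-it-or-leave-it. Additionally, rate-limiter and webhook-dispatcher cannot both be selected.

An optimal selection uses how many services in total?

3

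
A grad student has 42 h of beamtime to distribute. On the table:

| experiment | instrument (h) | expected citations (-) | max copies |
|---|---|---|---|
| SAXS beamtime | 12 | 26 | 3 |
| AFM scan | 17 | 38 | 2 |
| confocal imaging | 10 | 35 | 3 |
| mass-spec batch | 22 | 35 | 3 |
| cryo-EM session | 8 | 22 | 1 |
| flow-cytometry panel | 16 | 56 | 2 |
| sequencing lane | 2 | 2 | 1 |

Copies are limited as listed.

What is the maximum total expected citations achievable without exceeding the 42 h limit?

147

By expected citations per h: confocal imaging 3.50, flow-cytometry panel 3.50, cryo-EM session 2.75 lead.
Taking the top-ratio experiments first gives 3×confocal imaging + cryo-EM session + sequencing lane for 129 (40 h).
Dropping 2×confocal imaging and cryo-EM session and sequencing lane frees 30 h; slotting in 2×flow-cytometry panel (32 h) lifts the total to 147 at 42 h.
Every other selection either busts 42 h or exceeds an availability limit or fails to beat 147.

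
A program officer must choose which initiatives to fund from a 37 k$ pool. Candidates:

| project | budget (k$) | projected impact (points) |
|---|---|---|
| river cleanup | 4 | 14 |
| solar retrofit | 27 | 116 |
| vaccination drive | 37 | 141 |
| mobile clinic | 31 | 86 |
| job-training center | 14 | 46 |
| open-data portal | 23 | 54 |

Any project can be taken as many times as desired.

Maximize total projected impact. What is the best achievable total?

Density check — solar retrofit 4.30, vaccination drive 3.81, river cleanup 3.50, job-training center 3.29 are the best per k$.
Taking 2×river cleanup + solar retrofit: 35 k$ used, 144 in projected impact.
The spare 2 k$ is too small for any remaining project, and no exchange beats 144.

144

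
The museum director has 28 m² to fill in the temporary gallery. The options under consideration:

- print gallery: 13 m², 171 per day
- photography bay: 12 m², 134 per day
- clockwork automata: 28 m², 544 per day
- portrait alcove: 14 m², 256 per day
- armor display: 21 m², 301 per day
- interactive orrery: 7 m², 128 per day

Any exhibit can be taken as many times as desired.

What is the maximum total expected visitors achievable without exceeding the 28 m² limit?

544

Density check — clockwork automata 19.43, portrait alcove 18.29, interactive orrery 18.29 are the best per m².
Clockwork automata uses 28 of the 28 m² and totals 544.
That's the maximum — no swap from here does better than 544.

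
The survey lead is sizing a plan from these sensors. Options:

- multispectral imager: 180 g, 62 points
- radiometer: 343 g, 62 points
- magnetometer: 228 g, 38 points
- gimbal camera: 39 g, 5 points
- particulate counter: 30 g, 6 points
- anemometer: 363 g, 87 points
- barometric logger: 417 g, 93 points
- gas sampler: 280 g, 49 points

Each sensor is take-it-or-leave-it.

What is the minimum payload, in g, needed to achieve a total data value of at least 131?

Look for the lowest-payload combination reaching 131.
Taking multispectral imager + anemometer gives 149 (≥ 131) for 543 g.
No combination under 543 g hits 131.

543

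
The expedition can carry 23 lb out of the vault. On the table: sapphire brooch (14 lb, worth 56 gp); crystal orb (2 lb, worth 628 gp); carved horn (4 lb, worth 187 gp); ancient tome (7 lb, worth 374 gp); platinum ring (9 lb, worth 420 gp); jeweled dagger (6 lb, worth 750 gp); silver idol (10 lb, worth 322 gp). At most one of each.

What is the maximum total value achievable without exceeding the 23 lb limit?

1985

A density-first pass picks crystal orb + carved horn + ancient tome + jeweled dagger — 1939 at 19 lb.
The 7 lb tied up in ancient tome is better spent on platinum ring — total rises to 1985 (21 lb).
Next best is crystal orb + carved horn + ancient tome + jeweled dagger at 1939 (19 lb) — short by 46.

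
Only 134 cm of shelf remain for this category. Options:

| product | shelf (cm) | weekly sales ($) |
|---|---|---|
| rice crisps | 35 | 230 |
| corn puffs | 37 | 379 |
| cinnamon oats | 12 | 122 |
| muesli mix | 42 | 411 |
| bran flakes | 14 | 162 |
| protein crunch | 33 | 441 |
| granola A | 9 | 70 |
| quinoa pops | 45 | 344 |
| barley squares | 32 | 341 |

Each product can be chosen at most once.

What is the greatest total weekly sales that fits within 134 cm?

1477

Greedy by ratio would take corn puffs + cinnamon oats + bran flakes + protein crunch + barley squares: 128 cm used, total 1445.
Replace corn puffs with muesli mix: the trade gains 32 net, giving 1477 at 133 cm.
Every other selection either busts 134 cm or fails to beat 1477.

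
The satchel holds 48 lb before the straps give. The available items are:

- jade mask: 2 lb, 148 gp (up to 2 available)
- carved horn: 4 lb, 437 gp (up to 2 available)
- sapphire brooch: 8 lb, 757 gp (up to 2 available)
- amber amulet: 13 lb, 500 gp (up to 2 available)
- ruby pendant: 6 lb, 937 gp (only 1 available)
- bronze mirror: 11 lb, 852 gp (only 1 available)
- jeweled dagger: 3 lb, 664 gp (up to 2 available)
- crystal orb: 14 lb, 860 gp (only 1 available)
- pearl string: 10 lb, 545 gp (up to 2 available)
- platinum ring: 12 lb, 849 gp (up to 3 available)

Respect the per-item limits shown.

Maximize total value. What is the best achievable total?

5505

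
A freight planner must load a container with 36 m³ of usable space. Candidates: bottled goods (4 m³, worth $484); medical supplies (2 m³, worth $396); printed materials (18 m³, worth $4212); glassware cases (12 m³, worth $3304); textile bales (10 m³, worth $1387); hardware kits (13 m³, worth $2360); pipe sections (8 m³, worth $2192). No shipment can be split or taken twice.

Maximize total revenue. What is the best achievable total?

8396

Density check — glassware cases 275.33, pipe sections 274.00, printed materials 234.00 are the best per m³.
Filling by ratio: medical supplies + glassware cases + hardware kits + pipe sections for 8252, with 1 m³ left unused.
Replace hardware kits and pipe sections with bottled goods + printed materials: the trade gains 144 net, giving 8396 at 36 m³.
Runner-up medical supplies + glassware cases + hardware kits + pipe sections tops out at 8252.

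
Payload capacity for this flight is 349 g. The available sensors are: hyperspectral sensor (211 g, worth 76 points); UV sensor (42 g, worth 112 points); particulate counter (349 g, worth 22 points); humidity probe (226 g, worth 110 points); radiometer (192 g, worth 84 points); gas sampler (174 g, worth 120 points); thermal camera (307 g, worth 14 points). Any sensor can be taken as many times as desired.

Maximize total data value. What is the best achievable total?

The ratio ordering already packs tightly: 8×UV sensor, 336 g, 896.

896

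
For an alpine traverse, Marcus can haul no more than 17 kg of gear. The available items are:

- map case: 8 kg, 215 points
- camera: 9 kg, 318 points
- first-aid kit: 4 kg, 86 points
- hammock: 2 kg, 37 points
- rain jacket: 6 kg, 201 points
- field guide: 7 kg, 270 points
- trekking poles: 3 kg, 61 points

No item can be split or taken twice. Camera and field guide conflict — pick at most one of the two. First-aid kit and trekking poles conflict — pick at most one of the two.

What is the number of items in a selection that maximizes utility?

3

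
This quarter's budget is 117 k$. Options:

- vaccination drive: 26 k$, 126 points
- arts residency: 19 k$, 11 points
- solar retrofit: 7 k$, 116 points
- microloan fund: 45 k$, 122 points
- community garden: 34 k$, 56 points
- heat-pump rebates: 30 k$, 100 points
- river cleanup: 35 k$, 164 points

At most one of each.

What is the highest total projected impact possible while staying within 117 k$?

528

Taking the top-ratio projects first gives vaccination drive + arts residency + solar retrofit + heat-pump rebates + river cleanup for 517 (117 k$).
The 49 k$ tied up in arts residency and heat-pump rebates is better spent on microloan fund — total rises to 528 (113 k$).
An exhaustive check of the 128 subsets confirms 528.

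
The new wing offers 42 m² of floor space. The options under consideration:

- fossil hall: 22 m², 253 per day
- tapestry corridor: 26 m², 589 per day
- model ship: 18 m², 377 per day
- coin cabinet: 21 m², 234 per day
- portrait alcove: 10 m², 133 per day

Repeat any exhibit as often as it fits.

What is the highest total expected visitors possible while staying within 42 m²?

A density-first pass picks tapestry corridor + portrait alcove — 722 at 36 m².
Replace tapestry corridor and portrait alcove with 2×model ship: the trade gains 32 net, giving 754 at 36 m².

754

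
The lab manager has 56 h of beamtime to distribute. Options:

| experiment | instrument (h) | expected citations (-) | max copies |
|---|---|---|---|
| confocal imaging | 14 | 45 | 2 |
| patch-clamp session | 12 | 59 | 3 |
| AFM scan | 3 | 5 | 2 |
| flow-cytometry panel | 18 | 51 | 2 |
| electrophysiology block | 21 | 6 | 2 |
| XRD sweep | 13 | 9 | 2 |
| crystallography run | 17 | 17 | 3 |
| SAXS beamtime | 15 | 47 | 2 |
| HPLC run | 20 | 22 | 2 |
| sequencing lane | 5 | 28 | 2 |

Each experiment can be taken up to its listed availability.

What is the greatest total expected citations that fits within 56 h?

252

Greedy by ratio would take 3×patch-clamp session + 2×AFM scan + 2×sequencing lane: 52 h used, total 243.
The 11 h tied up in 2×AFM scan and sequencing lane is better spent on SAXS beamtime — total rises to 252 (56 h).
Every other selection either busts 56 h or exceeds an availability limit or fails to beat 252.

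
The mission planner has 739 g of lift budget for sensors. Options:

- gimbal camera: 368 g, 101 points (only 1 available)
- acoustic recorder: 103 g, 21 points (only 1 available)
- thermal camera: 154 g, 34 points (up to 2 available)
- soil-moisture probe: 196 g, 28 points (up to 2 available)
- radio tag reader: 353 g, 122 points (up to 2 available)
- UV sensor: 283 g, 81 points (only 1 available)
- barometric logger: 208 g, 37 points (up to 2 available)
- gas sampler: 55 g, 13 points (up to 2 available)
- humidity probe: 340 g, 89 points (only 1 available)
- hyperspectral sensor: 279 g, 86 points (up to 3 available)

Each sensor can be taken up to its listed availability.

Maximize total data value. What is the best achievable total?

2×radio tag reader uses 706 of the 739 g and totals 244.
That's the maximum — no swap from here does better than 244.

244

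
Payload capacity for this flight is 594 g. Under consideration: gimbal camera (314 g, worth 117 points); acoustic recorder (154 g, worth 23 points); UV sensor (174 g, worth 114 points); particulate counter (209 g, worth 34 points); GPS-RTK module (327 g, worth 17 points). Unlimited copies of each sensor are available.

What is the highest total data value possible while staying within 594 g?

Best packing: 3×UV sensor — 522 g, 342 total.
That's the maximum — no swap from here does better than 342.

342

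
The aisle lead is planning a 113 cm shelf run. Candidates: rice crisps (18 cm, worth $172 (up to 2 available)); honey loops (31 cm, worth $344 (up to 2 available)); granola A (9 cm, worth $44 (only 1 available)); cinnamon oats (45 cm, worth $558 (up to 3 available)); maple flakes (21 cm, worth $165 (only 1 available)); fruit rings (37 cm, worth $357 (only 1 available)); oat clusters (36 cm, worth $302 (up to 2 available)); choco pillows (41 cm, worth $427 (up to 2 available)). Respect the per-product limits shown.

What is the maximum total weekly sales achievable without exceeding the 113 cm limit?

1288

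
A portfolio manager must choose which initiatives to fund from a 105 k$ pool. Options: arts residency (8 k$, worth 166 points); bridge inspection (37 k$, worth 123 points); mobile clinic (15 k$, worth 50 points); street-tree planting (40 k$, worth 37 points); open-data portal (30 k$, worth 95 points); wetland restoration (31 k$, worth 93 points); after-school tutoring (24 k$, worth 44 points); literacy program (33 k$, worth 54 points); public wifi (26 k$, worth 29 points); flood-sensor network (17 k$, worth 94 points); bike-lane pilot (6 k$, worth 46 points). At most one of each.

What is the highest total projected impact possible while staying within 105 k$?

524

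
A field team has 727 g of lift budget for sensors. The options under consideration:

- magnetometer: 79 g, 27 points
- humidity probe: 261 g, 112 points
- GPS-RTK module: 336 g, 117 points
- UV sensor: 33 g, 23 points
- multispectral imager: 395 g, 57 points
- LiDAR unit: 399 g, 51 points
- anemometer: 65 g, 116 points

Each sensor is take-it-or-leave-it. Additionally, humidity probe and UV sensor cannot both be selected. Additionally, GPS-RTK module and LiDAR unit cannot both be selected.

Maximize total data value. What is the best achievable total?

345

By data value per g: anemometer 1.78, UV sensor 0.70, humidity probe 0.43 lead.
Best packing: humidity probe + GPS-RTK module + anemometer — 662 g, 345 total.
That's the maximum — no feasible swap from here does better than 345.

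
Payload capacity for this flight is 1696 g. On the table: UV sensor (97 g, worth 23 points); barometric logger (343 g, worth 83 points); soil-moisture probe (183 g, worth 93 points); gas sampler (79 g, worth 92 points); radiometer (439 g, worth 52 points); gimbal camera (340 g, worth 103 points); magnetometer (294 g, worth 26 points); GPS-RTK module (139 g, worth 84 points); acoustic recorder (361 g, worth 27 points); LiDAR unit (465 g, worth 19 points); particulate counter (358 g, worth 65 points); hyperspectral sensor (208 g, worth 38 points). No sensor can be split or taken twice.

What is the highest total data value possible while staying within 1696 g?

558

Density check — gas sampler 1.16, GPS-RTK module 0.60, soil-moisture probe 0.51, gimbal camera 0.30 are the best per g.
Greedy by ratio would take UV sensor + barometric logger + soil-moisture probe + gas sampler + gimbal camera + magnetometer + GPS-RTK module + hyperspectral sensor: 1683 g used, total 542.
Replace UV sensor and magnetometer with particulate counter: the trade gains 16 net, giving 558 at 1650 g.
The closest alternative, UV sensor + barometric logger + soil-moisture probe + gas sampler + gimbal camera + GPS-RTK module + particulate counter, reaches only 543.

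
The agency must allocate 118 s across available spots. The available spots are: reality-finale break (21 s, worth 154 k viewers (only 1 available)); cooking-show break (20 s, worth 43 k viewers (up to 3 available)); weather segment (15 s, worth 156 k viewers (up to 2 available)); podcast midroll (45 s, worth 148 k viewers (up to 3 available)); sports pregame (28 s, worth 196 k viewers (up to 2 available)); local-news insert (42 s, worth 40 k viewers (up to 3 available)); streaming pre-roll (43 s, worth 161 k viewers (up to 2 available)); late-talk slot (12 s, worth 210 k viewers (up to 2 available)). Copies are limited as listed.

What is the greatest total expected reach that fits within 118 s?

Density check — late-talk slot 17.50, weather segment 10.40, reality-finale break 7.33 are the best per s.
The ratio heuristic lands on reality-finale break + 2×weather segment + sports pregame + 2×late-talk slot (1082) but leaves 15 s idle.
Replace reality-finale break with sports pregame: the trade gains 42 net, giving 1124 at 110 s.
No other feasible combination exceeds 1124.

1124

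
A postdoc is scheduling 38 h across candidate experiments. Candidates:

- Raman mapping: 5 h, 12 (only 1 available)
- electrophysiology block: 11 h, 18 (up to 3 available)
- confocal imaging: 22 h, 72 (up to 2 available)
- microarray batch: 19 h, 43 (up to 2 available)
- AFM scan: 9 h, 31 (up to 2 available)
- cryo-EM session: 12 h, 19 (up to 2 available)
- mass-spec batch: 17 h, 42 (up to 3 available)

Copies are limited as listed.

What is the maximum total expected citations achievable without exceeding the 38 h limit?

115

By expected citations per h: AFM scan 3.44, confocal imaging 3.27, mass-spec batch 2.47, Raman mapping 2.40 lead.
Greedy by ratio would take 2×AFM scan + mass-spec batch: 35 h used, total 104.
Dropping AFM scan and mass-spec batch frees 26 h; slotting in Raman mapping + confocal imaging (27 h) lifts the total to 115 at 36 h.
Nothing else within 38 h beats 115.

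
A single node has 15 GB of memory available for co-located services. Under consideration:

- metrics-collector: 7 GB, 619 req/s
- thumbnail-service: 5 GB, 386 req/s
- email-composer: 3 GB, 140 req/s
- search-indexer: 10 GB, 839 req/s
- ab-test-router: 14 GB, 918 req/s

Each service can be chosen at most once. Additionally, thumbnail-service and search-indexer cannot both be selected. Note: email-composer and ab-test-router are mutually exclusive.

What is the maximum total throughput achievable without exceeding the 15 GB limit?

1145

Density check — metrics-collector 88.43, search-indexer 83.90, thumbnail-service 77.20 are the best per GB.
The ratio ordering already packs tightly: metrics-collector + thumbnail-service + email-composer, 15 GB, 1145.
An exhaustive check of the 32 subsets confirms 1145.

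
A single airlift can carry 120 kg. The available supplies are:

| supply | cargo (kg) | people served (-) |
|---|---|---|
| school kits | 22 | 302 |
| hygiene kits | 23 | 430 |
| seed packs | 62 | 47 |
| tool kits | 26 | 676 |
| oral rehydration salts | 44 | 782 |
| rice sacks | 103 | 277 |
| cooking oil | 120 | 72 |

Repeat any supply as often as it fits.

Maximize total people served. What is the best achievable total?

2704

Taking 4×tool kits: 104 kg used, 2704 in people served.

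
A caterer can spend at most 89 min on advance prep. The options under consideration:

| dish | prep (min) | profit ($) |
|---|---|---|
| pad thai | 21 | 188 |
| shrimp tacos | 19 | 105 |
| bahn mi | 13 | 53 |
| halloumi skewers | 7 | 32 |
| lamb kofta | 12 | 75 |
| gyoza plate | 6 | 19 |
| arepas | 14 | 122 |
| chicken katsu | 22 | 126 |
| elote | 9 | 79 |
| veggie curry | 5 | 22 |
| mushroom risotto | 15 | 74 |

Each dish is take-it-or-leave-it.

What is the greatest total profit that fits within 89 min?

Filling by ratio: pad thai + halloumi skewers + lamb kofta + arepas + chicken katsu + elote for 622, with 4 min left unused.
The 7 min tied up in halloumi skewers is better spent on gyoza plate + veggie curry — total rises to 631 (89 min).
Runner-up pad thai + shrimp tacos + halloumi skewers + lamb kofta + arepas + elote + veggie curry tops out at 623.

631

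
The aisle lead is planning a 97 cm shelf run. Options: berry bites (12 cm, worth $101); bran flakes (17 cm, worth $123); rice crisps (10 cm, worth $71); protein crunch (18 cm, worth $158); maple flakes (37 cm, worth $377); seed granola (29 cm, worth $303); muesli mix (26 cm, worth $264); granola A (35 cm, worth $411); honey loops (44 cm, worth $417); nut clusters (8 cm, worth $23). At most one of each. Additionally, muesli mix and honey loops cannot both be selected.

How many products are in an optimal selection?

3

The maximum weekly sales within 97 cm is 986.
One optimal bundle: protein crunch + granola A + honey loops (97 cm).
All optima have 3 products.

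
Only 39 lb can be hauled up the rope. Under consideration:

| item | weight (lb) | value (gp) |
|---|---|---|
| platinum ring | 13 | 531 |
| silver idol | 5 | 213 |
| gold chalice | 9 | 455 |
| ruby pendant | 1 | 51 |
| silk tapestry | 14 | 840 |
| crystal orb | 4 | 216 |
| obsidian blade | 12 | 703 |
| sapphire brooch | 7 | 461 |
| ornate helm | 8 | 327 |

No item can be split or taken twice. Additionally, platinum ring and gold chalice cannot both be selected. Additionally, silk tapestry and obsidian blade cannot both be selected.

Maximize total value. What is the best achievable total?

2185

Density check — sapphire brooch 65.86, silk tapestry 60.00, obsidian blade 58.58 are the best per lb.
Taking silver idol + gold chalice + silk tapestry + crystal orb + sapphire brooch: 39 lb used, 2185 in value.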